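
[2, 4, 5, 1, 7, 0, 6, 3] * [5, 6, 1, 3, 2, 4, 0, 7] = [1, 2, 4, 6, 7, 5, 0, 3]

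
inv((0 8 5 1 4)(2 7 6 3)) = (0 4 1 5 8)(2 3 6 7)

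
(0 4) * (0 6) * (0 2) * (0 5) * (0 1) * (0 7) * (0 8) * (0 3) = (0 4 6 2 5 1 7 8 3)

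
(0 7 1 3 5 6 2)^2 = (0 1 5 2 7 3 6)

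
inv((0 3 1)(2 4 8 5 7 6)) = (0 1 3)(2 6 7 5 8 4)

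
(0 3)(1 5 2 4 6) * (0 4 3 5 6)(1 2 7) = (0 5 7 1 6 2 3 4)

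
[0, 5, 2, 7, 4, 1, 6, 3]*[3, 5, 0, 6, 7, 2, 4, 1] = [3, 2, 0, 1, 7, 5, 4, 6]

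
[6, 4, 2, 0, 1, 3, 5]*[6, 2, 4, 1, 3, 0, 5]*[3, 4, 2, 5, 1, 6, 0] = [6, 5, 1, 0, 2, 4, 3]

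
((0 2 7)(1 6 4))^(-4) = (0 7 2)(1 4 6)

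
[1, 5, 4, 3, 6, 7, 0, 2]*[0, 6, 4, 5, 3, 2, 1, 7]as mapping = [0→6, 1→2, 2→3, 3→5, 4→1, 5→7, 6→0, 7→4]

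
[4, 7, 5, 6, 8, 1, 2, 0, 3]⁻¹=[7, 5, 6, 8, 0, 2, 3, 1, 4]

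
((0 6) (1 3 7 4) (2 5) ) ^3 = (0 6) (1 4 7 3) (2 5) 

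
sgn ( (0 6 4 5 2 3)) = -1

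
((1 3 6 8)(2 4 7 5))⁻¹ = (1 8 6 3)(2 5 7 4)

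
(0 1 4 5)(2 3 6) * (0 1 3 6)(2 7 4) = (0 3)(1 2 6 7 4 5)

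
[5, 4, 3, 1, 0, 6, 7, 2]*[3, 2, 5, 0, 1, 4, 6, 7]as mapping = [0→4, 1→1, 2→0, 3→2, 4→3, 5→6, 6→7, 7→5]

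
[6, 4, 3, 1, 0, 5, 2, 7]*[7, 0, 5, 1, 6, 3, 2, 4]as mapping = [0→2, 1→6, 2→1, 3→0, 4→7, 5→3, 6→5, 7→4]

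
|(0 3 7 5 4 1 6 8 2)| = 9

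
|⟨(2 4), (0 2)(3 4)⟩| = 8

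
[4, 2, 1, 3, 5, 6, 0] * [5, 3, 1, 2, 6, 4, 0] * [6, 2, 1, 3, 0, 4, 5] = [5, 2, 3, 1, 0, 6, 4]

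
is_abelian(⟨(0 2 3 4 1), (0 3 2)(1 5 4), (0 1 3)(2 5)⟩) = no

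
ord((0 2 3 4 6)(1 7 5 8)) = 20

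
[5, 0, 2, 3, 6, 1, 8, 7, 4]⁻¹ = [1, 5, 2, 3, 8, 0, 4, 7, 6]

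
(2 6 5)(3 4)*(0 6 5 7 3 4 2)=(0 6 7 3 2 5)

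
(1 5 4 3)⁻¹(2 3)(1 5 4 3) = (1 2)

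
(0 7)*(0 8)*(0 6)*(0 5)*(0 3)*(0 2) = (0 7 8 6 5 3 2)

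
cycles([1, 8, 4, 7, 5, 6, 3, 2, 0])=(0 1 8) (2 4 5 6 3 7) 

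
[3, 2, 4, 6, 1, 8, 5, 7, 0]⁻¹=[8, 4, 1, 0, 2, 6, 3, 7, 5]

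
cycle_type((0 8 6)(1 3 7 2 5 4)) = 3.6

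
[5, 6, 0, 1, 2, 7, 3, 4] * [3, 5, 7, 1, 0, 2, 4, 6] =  [2, 4, 3, 5, 7, 6, 1, 0]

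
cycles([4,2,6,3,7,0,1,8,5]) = (0 4 7 8 5)(1 2 6)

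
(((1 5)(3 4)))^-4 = ()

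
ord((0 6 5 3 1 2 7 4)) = 8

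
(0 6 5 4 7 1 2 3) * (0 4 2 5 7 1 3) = (0 6 7 3 4 1 5 2)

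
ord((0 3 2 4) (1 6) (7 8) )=4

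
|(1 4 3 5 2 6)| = 6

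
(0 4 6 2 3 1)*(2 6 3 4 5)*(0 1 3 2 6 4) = (0 5 6 4 2)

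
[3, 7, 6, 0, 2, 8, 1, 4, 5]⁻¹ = [3, 6, 4, 0, 7, 8, 2, 1, 5]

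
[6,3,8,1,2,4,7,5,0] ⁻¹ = [8,3,4,1,5,7,0,6,2] 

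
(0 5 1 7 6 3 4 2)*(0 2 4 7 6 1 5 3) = (0 3 7 1 6)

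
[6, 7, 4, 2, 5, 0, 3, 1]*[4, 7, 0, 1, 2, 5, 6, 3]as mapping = [0→6, 1→3, 2→2, 3→0, 4→5, 5→4, 6→1, 7→7]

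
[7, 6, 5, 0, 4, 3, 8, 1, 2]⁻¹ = [3, 7, 8, 5, 4, 2, 1, 0, 6]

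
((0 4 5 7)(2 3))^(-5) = (0 7 5 4)(2 3)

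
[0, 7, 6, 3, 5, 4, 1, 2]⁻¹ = [0, 6, 7, 3, 5, 4, 2, 1]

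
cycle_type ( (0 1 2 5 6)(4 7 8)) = 3.5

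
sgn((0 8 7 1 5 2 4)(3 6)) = -1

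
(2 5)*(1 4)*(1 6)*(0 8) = (0 8)(1 4 6)(2 5)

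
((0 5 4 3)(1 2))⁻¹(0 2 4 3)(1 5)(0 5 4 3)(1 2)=(0 5 1 3)(2 4)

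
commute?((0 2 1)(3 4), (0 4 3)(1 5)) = no:(0 2 1)(3 4)*(0 4 3)(1 5) = (0 2 5 1 4), (0 4 3)(1 5)*(0 2 1)(3 4) = (0 3 2 1 5)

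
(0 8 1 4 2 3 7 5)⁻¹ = (0 5 7 3 2 4 1 8)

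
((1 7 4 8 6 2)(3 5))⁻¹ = (1 2 6 8 4 7)(3 5)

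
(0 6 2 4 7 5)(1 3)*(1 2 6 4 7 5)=(0 4 5)(1 3 2 7)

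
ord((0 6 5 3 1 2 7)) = 7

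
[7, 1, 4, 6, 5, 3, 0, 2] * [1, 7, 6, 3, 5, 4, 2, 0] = [0, 7, 5, 2, 4, 3, 1, 6]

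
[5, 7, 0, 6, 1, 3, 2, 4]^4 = [2, 7, 6, 5, 1, 0, 3, 4]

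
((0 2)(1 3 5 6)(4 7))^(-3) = (0 2)(1 3 5 6)(4 7)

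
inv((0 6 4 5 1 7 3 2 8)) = (0 8 2 3 7 1 5 4 6)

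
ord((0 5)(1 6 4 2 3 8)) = 6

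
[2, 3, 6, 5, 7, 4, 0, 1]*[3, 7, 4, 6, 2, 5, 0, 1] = [4, 6, 0, 5, 1, 2, 3, 7]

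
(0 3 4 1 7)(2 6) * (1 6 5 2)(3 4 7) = (0 4 6 1 3 7)(2 5)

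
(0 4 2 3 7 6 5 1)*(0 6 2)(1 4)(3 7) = (0 1 6 5 4)(2 7)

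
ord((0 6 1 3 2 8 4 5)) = 8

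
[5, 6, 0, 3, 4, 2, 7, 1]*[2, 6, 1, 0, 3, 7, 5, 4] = [7, 5, 2, 0, 3, 1, 4, 6]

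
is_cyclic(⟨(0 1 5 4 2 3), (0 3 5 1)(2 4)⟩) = no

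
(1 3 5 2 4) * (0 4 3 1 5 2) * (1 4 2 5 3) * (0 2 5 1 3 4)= (0 5 2 3 1)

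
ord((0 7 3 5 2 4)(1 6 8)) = 6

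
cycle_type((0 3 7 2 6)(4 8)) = 2.5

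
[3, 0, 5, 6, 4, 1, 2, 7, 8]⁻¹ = [1, 5, 6, 0, 4, 2, 3, 7, 8]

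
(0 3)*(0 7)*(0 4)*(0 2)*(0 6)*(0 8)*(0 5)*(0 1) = (0 3 7 4 2 6 8 5 1)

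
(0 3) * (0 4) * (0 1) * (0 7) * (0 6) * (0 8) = (0 3 4 1 7 6 8) 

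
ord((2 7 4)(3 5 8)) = 3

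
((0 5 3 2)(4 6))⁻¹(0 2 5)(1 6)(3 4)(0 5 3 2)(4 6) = (0 3 5)(1 4)(2 6)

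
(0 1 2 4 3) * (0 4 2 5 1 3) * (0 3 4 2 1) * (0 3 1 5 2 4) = (1 2 5 3 4) 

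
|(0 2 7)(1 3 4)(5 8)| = 6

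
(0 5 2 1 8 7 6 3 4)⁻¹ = (0 4 3 6 7 8 1 2 5)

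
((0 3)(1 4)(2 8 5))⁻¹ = (0 3)(1 4)(2 5 8)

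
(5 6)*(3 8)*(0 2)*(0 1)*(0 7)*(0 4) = (0 2 1 7 4)(3 8)(5 6)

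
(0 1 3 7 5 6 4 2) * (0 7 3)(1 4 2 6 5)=(0 4 6 2 7 1)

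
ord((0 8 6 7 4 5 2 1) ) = 8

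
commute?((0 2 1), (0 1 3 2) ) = no:(0 2 1)*(0 1 3 2) = (2 3), (0 1 3 2)*(0 2 1) = (1 3) 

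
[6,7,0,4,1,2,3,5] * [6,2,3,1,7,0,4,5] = [4,5,6,7,2,3,1,0]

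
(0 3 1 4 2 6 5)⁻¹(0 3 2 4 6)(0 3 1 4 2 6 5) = (1 6 2 5 3)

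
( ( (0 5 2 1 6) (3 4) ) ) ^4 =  (0 6 1 2 5) 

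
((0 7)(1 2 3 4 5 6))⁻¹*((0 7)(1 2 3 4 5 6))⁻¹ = (1 5 3)(2 6 4)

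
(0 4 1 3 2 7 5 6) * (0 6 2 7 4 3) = (0 3 7 5 2 4 1)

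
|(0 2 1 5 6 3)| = 6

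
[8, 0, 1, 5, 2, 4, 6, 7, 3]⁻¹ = [1, 2, 4, 8, 5, 3, 6, 7, 0]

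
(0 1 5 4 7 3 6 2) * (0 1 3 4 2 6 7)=(0 3 7 4)(1 5 2)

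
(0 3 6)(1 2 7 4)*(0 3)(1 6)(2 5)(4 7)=(1 5 2 4 6 3)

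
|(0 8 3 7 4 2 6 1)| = 8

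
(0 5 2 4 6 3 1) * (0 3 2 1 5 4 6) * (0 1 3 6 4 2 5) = (0 2 4 1 6 5 3)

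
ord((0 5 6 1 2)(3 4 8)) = 15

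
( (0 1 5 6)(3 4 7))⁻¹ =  (0 6 5 1)(3 7 4)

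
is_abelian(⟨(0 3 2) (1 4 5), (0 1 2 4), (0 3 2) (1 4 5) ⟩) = no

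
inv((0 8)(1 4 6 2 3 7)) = (0 8)(1 7 3 2 6 4)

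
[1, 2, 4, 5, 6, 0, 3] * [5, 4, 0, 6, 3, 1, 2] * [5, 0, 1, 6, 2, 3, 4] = [2, 5, 6, 0, 1, 3, 4]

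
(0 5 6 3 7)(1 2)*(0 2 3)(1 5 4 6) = (0 4 6)(1 3 7 2 5)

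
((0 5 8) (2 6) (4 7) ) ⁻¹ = (0 8 5) (2 6) (4 7) 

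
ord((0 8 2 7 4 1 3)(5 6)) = 14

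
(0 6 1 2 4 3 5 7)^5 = (0 3 1 7 4 6 5 2)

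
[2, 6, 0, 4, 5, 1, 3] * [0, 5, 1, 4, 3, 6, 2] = [1, 2, 0, 3, 6, 5, 4]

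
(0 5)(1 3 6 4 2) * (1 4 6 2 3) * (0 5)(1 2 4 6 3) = (1 2 6 3 4)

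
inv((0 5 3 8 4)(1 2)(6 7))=(0 4 8 3 5)(1 2)(6 7)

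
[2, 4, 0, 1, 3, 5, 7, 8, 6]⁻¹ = [2, 3, 0, 4, 1, 5, 8, 6, 7]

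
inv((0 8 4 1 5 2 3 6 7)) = (0 7 6 3 2 5 1 4 8)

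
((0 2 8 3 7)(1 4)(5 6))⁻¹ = (0 7 3 8 2)(1 4)(5 6)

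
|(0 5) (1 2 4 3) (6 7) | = 4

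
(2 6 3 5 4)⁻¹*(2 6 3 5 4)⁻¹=(2 5 6 4 3)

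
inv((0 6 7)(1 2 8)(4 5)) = (0 7 6)(1 8 2)(4 5)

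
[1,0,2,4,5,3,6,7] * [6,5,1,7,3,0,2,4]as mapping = [0→5,1→6,2→1,3→3,4→0,5→7,6→2,7→4]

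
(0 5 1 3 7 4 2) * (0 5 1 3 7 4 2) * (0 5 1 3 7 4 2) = (0 3 2 1 4 5 7)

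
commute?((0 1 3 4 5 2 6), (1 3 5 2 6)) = no:(0 1 3 4 5 2 6)*(1 3 5 2 6) = (0 3 4 2 1 5 6), (1 3 5 2 6)*(0 1 3 4 5 2 6) = (0 1 4 5 6 3 2)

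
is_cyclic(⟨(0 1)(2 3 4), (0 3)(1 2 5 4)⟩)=no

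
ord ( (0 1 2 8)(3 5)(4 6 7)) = 12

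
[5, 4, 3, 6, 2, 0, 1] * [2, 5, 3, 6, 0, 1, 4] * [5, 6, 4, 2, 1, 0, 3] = [6, 5, 3, 1, 2, 4, 0] 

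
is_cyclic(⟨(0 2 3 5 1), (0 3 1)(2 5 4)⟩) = no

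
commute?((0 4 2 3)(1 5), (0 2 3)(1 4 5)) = no:(0 4 2 3)(1 5)*(0 2 3)(1 4 5) = (0 5 4 3 2), (0 2 3)(1 4 5)*(0 4 2 3)(1 5) = (0 3 4 1 2)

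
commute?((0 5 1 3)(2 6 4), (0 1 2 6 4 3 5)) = no:(0 5 1 3)(2 6 4)*(0 1 2 6 4 3 5) = (1 5 2 4 6 3), (0 1 2 6 4 3 5)*(0 5 1 3)(2 6 4) = (0 3 1 6 2 4)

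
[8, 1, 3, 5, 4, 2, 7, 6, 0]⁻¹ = [8, 1, 5, 2, 4, 3, 7, 6, 0]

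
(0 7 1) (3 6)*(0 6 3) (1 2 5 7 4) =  (0 4 1 6) (2 5 7) 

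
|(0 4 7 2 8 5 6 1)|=8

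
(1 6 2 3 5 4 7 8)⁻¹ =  (1 8 7 4 5 3 2 6)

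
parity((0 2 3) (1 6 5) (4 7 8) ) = even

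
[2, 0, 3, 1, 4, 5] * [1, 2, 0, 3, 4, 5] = [0, 1, 3, 2, 4, 5]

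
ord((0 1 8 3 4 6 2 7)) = 8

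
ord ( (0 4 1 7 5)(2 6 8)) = 15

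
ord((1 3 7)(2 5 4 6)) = 12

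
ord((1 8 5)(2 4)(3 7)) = 6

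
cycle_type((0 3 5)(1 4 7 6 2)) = 3.5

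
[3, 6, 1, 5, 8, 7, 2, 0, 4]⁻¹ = [7, 2, 6, 0, 8, 3, 1, 5, 4]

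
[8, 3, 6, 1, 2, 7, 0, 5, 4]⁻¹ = [6, 3, 4, 1, 8, 7, 2, 5, 0]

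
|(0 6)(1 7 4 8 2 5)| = 6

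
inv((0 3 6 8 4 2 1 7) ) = (0 7 1 2 4 8 6 3) 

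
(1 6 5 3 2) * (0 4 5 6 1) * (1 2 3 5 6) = (0 4 6 1 2)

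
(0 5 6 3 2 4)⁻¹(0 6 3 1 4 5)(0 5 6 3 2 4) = (0 6 5 3 2 1)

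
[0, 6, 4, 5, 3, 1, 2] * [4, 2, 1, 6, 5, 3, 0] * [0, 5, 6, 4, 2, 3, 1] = [2, 0, 3, 4, 1, 6, 5]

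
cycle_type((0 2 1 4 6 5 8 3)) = 8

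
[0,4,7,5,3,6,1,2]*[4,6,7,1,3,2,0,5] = [4,3,5,2,1,0,6,7]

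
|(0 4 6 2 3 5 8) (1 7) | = 14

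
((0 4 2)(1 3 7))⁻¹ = (0 2 4)(1 7 3)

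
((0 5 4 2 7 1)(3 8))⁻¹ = (0 1 7 2 4 5)(3 8)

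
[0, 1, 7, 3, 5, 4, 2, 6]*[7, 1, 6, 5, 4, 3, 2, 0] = [7, 1, 0, 5, 3, 4, 6, 2]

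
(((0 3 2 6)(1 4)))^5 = (0 3 2 6)(1 4)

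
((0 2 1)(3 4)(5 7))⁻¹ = (0 1 2)(3 4)(5 7)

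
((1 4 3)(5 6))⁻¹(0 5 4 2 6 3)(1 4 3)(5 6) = (0 6 3 2 5 1)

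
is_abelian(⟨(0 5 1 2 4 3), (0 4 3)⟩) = no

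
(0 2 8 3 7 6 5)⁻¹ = (0 5 6 7 3 8 2)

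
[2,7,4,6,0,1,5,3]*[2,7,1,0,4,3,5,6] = [1,6,4,5,2,7,3,0]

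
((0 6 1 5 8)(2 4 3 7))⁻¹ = (0 8 5 1 6)(2 7 3 4)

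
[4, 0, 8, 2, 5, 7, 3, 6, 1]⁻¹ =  [1, 8, 3, 6, 0, 4, 7, 5, 2]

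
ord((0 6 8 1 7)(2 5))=10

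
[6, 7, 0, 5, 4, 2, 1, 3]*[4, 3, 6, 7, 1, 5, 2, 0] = [2, 0, 4, 5, 1, 6, 3, 7]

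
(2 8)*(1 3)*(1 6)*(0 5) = (0 5) (1 3 6) (2 8) 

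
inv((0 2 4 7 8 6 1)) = (0 1 6 8 7 4 2)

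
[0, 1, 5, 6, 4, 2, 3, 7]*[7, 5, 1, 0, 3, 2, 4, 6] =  [7, 5, 2, 4, 3, 1, 0, 6]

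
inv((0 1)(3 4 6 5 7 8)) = (0 1)(3 8 7 5 6 4)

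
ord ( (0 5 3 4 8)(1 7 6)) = 15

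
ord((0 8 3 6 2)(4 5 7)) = 15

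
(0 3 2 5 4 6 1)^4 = (0 4 3 6 2 1 5)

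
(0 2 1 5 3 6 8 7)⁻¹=(0 7 8 6 3 5 1 2)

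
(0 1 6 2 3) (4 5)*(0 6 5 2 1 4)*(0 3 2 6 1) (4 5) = (0 5 3 1 4 6) 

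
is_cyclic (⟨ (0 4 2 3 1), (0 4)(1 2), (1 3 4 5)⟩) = no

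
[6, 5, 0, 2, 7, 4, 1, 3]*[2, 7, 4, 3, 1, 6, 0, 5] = [0, 6, 2, 4, 5, 1, 7, 3]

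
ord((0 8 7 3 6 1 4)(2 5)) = 14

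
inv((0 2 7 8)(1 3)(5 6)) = (0 8 7 2)(1 3)(5 6)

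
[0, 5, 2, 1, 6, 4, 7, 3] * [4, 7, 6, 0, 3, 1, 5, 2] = [4, 1, 6, 7, 5, 3, 2, 0]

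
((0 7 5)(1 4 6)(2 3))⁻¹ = (0 5 7)(1 6 4)(2 3)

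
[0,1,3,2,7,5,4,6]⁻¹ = [0,1,3,2,6,5,7,4]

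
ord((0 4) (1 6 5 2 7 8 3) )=14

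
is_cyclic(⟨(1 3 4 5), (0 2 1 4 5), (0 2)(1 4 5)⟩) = no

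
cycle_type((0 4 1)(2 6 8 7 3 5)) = 3.6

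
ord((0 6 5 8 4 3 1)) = 7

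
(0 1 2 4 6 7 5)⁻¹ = (0 5 7 6 4 2 1)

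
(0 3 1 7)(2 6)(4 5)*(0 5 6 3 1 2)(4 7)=(0 1 4 6)(2 3)(5 7)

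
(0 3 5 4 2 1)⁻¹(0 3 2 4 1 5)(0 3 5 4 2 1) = (0 4 3 5 1 2)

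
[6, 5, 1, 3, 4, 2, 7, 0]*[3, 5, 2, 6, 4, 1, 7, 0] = [7, 1, 5, 6, 4, 2, 0, 3]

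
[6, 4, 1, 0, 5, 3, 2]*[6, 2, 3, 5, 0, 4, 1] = [1, 0, 2, 6, 4, 5, 3]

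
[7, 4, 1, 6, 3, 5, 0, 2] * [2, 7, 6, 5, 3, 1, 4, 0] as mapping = [0→0, 1→3, 2→7, 3→4, 4→5, 5→1, 6→2, 7→6] 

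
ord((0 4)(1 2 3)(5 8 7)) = 6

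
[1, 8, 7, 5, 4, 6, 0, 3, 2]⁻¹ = [6, 0, 8, 7, 4, 3, 5, 2, 1]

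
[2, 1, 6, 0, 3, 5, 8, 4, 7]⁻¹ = [3, 1, 0, 4, 7, 5, 2, 8, 6]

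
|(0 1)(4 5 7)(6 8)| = 6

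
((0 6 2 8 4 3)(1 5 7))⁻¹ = (0 3 4 8 2 6)(1 7 5)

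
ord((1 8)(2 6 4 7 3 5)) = 6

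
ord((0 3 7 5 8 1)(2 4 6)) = 6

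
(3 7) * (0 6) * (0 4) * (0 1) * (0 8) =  (0 6 4 1 8)(3 7)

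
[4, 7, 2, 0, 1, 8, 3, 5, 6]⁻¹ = [3, 4, 2, 6, 0, 7, 8, 1, 5]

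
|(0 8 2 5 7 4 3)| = 7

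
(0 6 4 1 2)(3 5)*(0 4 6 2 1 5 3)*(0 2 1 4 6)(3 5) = (0 1 4 3 5 2 6)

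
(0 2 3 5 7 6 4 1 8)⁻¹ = (0 8 1 4 6 7 5 3 2)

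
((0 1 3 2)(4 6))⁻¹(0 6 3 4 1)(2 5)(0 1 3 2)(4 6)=(0 5)(1 4 2 6 3)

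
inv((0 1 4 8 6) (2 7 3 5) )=(0 6 8 4 1) (2 5 3 7) 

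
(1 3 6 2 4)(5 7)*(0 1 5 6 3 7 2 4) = (0 1 7 6 4 5 2)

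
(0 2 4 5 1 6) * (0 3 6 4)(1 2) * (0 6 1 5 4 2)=(0 5)(1 2 6 3)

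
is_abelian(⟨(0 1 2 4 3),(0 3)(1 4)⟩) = no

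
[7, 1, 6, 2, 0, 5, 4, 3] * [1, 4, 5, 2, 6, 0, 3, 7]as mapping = [0→7, 1→4, 2→3, 3→5, 4→1, 5→0, 6→6, 7→2]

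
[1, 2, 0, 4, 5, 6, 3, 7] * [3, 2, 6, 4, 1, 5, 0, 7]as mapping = [0→2, 1→6, 2→3, 3→1, 4→5, 5→0, 6→4, 7→7]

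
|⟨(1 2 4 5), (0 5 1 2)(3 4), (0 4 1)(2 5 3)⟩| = 720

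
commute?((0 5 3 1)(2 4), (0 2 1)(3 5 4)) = no:(0 5 3 1)(2 4) * (0 2 1)(3 5 4) = (0 4 1 2 3), (0 2 1)(3 5 4) * (0 5 3 1)(2 4) = (0 4 1 5 2)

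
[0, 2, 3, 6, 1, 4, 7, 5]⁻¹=[0, 4, 1, 2, 5, 7, 3, 6]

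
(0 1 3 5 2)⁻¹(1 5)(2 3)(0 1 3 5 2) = (0 5)(2 3)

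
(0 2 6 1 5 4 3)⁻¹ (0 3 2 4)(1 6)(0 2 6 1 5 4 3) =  (0 6 3 2)(1 5)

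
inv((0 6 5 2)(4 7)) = (0 2 5 6)(4 7)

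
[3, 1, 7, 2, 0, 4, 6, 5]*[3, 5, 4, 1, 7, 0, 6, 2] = [1, 5, 2, 4, 3, 7, 6, 0]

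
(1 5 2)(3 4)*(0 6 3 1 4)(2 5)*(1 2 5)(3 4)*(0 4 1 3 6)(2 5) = (1 2 6)(3 4 5)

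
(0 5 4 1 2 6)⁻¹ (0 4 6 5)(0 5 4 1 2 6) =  (0 4 5 1)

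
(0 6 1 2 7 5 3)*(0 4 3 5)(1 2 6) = (0 1 6 2 7)(3 4)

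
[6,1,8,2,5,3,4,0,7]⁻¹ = [7,1,3,5,6,4,0,8,2]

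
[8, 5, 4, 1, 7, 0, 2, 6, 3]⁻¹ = [5, 3, 6, 8, 2, 1, 7, 4, 0]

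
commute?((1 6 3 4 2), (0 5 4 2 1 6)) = no:(1 6 3 4 2) * (0 5 4 2 1 6) = (0 5 4 1)(2 6 3), (0 5 4 2 1 6) * (1 6 3 4 2) = (0 5 2 6)(1 3 4)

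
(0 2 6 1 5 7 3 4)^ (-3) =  (0 7 6 4 5 2 3 1)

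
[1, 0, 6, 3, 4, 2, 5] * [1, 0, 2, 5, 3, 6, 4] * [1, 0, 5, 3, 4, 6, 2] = [1, 0, 4, 6, 3, 5, 2]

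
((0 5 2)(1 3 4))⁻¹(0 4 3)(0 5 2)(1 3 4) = (1 4 5)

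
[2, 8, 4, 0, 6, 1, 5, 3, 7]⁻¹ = [3, 5, 0, 7, 2, 6, 4, 8, 1]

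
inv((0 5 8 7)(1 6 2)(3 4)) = (0 7 8 5)(1 2 6)(3 4)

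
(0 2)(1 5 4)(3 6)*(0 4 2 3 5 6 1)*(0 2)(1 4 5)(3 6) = (0 6 1 3 4 2 5)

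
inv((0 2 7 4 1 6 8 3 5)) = (0 5 3 8 6 1 4 7 2)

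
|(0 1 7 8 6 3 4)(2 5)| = 14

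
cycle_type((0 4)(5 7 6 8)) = 2.4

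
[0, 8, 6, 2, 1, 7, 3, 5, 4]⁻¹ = [0, 4, 3, 6, 8, 7, 2, 5, 1]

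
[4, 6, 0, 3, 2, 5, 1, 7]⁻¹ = [2, 6, 4, 3, 0, 5, 1, 7]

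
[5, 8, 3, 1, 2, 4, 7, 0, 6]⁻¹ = [7, 3, 4, 2, 5, 0, 8, 6, 1]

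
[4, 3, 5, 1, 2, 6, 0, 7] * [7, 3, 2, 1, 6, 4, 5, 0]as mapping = [0→6, 1→1, 2→4, 3→3, 4→2, 5→5, 6→7, 7→0]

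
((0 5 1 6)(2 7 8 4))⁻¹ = (0 6 1 5)(2 4 8 7)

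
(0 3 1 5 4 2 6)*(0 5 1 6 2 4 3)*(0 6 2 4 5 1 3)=(0 6 1 3 2 4 5)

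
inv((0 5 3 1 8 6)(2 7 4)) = (0 6 8 1 3 5)(2 4 7)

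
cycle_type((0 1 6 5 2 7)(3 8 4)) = 3.6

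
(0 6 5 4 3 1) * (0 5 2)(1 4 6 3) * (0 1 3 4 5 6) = (0 4 3 5)(1 6 2)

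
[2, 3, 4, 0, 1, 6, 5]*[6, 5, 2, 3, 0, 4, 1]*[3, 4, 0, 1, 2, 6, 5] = [0, 1, 3, 5, 6, 4, 2] 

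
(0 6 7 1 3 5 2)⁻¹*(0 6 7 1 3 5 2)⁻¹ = (0 5 1 6 2 3 7)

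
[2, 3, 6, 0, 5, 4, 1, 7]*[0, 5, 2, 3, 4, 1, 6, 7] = [2, 3, 6, 0, 1, 4, 5, 7]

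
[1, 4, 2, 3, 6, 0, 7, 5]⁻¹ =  [5, 0, 2, 3, 1, 7, 4, 6]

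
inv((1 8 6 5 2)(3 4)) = (1 2 5 6 8)(3 4)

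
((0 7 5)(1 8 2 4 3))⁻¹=(0 5 7)(1 3 4 2 8)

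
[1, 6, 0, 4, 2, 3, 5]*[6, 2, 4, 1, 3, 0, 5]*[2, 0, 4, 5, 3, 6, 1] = [4, 6, 1, 5, 3, 0, 2]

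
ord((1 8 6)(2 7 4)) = 3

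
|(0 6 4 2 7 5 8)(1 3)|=14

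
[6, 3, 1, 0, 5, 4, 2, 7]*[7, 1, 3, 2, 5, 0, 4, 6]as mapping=[0→4, 1→2, 2→1, 3→7, 4→0, 5→5, 6→3, 7→6]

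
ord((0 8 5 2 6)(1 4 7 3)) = 20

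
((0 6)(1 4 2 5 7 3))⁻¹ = (0 6)(1 3 7 5 2 4)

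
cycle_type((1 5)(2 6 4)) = 2.3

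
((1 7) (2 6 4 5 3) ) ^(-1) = (1 7) (2 3 5 4 6) 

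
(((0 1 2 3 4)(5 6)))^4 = (0 4 3 2 1)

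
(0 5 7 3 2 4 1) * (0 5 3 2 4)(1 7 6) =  (0 3 4 7 2)(1 5 6)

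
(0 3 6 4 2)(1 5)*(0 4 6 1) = (0 3 1 5)(2 4)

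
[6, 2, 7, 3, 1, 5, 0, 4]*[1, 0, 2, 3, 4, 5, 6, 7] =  [6, 2, 7, 3, 0, 5, 1, 4]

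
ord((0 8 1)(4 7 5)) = 3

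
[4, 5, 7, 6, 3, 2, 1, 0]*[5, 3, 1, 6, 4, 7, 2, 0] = [4, 7, 0, 2, 6, 1, 3, 5]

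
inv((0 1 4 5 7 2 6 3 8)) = (0 8 3 6 2 7 5 4 1)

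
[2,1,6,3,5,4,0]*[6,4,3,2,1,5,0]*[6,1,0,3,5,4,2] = [3,5,6,0,4,1,2]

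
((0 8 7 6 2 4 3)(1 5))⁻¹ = (0 3 4 2 6 7 8)(1 5)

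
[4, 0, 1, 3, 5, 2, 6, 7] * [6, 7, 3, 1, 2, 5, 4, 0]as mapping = [0→2, 1→6, 2→7, 3→1, 4→5, 5→3, 6→4, 7→0]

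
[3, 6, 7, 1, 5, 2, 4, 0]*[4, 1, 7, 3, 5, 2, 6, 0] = [3, 6, 0, 1, 2, 7, 5, 4]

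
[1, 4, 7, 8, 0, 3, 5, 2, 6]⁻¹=[4, 0, 7, 5, 1, 6, 8, 2, 3]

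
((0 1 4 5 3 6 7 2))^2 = (0 4 3 7)(1 5 6 2)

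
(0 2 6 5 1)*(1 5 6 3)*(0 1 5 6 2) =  (2 3 5 6)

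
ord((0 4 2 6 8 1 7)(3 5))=14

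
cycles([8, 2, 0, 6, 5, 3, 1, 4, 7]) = (0 8 7 4 5 3 6 1 2)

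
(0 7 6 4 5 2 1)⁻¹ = (0 1 2 5 4 6 7)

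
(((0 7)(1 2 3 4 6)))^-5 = (0 7)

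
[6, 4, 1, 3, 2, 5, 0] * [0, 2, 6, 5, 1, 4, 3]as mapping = [0→3, 1→1, 2→2, 3→5, 4→6, 5→4, 6→0]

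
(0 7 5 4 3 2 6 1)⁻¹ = (0 1 6 2 3 4 5 7)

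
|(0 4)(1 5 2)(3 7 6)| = 6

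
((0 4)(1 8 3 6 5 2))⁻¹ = (0 4)(1 2 5 6 3 8)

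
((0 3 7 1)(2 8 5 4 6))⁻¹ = (0 1 7 3)(2 6 4 5 8)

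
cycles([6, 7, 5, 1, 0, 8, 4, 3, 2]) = (0 6 4)(1 7 3)(2 5 8)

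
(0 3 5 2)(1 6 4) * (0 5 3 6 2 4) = (0 6)(1 2 5 4)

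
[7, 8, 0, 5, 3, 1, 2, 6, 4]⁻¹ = [2, 5, 6, 4, 8, 3, 7, 0, 1]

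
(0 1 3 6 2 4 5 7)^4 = (0 2)(1 4)(3 5)(6 7)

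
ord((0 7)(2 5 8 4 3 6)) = 6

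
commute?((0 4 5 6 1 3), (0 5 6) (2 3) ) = no:(0 4 5 6 1 3) * (0 5 6) (2 3) = (0 4 6 1 2 3 5), (0 5 6) (2 3) * (0 4 5 6 1 3) = (0 6 4 5 1 3 2) 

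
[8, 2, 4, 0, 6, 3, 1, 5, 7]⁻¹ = [3, 6, 1, 5, 2, 7, 4, 8, 0]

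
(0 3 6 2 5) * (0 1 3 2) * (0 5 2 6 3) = (0 6 5 1)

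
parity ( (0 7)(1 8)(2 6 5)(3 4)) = odd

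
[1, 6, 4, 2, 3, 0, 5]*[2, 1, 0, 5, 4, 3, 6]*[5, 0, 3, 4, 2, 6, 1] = [0, 1, 2, 5, 6, 3, 4]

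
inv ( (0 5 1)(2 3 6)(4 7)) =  (0 1 5)(2 6 3)(4 7)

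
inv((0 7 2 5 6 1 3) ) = (0 3 1 6 5 2 7) 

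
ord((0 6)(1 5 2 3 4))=10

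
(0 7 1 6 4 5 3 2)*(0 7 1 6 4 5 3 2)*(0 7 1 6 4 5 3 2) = (0 6 3 7 4 2 1 5)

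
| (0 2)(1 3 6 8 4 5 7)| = 14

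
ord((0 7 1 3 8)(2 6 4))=15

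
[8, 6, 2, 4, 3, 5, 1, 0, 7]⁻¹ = [7, 6, 2, 4, 3, 5, 1, 8, 0]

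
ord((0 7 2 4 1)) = 5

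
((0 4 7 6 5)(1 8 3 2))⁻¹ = (0 5 6 7 4)(1 2 3 8)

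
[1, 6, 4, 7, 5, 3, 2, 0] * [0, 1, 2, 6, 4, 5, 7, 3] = [1, 7, 4, 3, 5, 6, 2, 0]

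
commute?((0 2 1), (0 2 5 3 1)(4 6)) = no:(0 2 1) * (0 2 5 3 1)(4 6) = (0 5 3 1 2)(4 6), (0 2 5 3 1)(4 6) * (0 2 1) = (0 1 2 5 3)(4 6)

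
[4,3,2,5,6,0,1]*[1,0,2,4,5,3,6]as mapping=[0→5,1→4,2→2,3→3,4→6,5→1,6→0]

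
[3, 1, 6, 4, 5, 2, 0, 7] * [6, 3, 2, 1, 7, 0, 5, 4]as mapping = [0→1, 1→3, 2→5, 3→7, 4→0, 5→2, 6→6, 7→4]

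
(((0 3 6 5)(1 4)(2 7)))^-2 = (0 6)(3 5)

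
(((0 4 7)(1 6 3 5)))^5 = (0 7 4)(1 6 3 5)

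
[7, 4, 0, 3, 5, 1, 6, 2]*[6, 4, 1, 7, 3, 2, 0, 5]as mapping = [0→5, 1→3, 2→6, 3→7, 4→2, 5→4, 6→0, 7→1]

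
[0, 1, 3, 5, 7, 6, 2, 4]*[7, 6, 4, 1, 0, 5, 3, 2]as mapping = [0→7, 1→6, 2→1, 3→5, 4→2, 5→3, 6→4, 7→0]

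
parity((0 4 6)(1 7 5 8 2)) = even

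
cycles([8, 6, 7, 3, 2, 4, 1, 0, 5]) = (0 8 5 4 2 7)(1 6)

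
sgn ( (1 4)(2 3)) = 1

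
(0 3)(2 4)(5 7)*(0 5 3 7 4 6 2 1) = (0 7 3 5 4 1)(2 6)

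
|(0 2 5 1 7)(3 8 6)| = 15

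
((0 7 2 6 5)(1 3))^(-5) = (1 3)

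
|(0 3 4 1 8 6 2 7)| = 8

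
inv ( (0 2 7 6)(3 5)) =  (0 6 7 2)(3 5)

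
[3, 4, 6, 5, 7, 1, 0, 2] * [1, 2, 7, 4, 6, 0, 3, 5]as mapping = [0→4, 1→6, 2→3, 3→0, 4→5, 5→2, 6→1, 7→7]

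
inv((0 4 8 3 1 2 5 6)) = (0 6 5 2 1 3 8 4)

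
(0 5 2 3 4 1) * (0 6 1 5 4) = (0 4 5 2 3)(1 6)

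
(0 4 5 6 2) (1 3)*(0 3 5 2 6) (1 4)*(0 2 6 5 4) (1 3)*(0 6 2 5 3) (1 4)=(2 4) (3 6) 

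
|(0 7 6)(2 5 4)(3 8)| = 6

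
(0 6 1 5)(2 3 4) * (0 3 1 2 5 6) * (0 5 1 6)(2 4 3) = (0 5 2 6 4 1)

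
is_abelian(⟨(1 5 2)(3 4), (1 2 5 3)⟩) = no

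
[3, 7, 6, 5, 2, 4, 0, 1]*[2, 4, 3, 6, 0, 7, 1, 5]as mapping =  [0→6, 1→5, 2→1, 3→7, 4→3, 5→0, 6→2, 7→4]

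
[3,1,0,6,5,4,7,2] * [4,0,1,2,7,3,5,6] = [2,0,4,5,3,7,6,1]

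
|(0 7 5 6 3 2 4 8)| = 8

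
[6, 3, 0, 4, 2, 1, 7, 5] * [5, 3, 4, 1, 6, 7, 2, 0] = [2, 1, 5, 6, 4, 3, 0, 7]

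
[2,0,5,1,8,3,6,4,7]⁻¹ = [1,3,0,5,7,2,6,8,4]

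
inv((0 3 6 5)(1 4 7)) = (0 5 6 3)(1 7 4)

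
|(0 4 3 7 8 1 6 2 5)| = 9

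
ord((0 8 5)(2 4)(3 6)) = 6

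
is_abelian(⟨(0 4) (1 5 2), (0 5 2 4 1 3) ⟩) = no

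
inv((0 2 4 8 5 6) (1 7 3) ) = (0 6 5 8 4 2) (1 3 7) 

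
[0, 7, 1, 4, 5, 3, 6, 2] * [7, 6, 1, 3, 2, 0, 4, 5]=[7, 5, 6, 2, 0, 3, 4, 1]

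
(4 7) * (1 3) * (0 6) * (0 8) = (0 6 8)(1 3)(4 7)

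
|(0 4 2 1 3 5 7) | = 7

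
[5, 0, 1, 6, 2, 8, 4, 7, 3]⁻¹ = [1, 2, 4, 8, 6, 0, 3, 7, 5]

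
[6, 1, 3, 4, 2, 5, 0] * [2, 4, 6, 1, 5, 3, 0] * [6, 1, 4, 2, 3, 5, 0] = [6, 3, 1, 5, 0, 2, 4]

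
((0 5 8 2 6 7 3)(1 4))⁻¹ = (0 3 7 6 2 8 5)(1 4)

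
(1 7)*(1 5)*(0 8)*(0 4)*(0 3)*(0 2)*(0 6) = (0 8 4 3 2 6)(1 7 5)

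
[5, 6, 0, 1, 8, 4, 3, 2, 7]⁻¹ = [2, 3, 7, 6, 5, 0, 1, 8, 4]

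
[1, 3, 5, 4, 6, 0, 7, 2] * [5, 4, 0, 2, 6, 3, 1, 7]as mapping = [0→4, 1→2, 2→3, 3→6, 4→1, 5→5, 6→7, 7→0]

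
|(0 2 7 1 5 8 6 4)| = 8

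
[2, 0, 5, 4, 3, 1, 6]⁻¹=[1, 5, 0, 4, 3, 2, 6]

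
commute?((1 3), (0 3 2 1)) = no:(1 3) * (0 3 2 1) = (0 3)(1 2), (0 3 2 1) * (1 3) = (0 1)(2 3)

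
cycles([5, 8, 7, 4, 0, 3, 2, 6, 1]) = (0 5 3 4)(1 8)(2 7 6)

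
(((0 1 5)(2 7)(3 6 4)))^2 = (0 5 1)(3 4 6)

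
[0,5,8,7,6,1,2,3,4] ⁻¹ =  [0,5,6,7,8,1,4,3,2] 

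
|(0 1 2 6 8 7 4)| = 7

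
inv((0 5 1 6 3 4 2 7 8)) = (0 8 7 2 4 3 6 1 5)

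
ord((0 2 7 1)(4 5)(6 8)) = 4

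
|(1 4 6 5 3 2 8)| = 7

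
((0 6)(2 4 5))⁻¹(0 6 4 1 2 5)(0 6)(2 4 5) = (0 5 1 4 2 6)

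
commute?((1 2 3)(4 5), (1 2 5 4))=no:(1 2 3)(4 5)*(1 2 5 4)=(1 5)(2 3), (1 2 5 4)*(1 2 3)(4 5)=(1 3)(2 4)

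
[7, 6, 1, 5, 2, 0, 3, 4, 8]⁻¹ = [5, 2, 4, 6, 7, 3, 1, 0, 8]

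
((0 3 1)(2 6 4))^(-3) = ()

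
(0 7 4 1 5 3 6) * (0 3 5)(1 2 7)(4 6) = (0 1)(2 7 6 3 4)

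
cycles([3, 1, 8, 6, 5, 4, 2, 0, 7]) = (0 3 6 2 8 7)(4 5)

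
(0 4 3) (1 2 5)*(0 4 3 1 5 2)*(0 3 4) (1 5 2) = (0 4 5 2 1 3) 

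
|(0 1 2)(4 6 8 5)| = 12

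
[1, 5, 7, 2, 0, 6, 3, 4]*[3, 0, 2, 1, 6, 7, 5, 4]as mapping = [0→0, 1→7, 2→4, 3→2, 4→3, 5→5, 6→1, 7→6]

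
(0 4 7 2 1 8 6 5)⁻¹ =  (0 5 6 8 1 2 7 4)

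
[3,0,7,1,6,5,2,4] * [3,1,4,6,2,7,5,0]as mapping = [0→6,1→3,2→0,3→1,4→5,5→7,6→4,7→2]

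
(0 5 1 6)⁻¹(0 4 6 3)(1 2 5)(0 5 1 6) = (0 3 5 4)(1 6 2)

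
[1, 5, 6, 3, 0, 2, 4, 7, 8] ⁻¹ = [4, 0, 5, 3, 6, 1, 2, 7, 8] 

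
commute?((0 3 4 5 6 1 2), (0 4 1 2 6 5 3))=no:(0 3 4 5 6 1 2)*(0 4 1 2 6 5 3)=(1 6 2 4 3), (0 4 1 2 6 5 3)*(0 3 4 5 6 1 2)=(0 5 4 2 1)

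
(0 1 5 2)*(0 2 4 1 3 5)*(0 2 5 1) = (0 3 1 2 5 4)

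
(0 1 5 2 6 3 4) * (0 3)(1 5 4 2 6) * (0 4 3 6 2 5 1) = (0 1 3 5 2)(4 6)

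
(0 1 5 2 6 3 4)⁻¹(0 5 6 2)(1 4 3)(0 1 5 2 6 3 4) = (0 4 5)(1 2 3 6)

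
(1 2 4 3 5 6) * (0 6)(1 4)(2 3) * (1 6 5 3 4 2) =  (0 5)(1 4)(2 6)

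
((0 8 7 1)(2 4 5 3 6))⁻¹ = (0 1 7 8)(2 6 3 5 4)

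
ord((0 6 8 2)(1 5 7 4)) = 4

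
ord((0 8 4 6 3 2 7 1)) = 8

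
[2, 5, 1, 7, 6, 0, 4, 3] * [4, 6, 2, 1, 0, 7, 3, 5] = [2, 7, 6, 5, 3, 4, 0, 1] 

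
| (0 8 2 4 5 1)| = 6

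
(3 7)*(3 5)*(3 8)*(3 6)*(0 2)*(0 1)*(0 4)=(0 2 1 4)(3 7 5 8 6)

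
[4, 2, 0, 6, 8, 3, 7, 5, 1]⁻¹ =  [2, 8, 1, 5, 0, 7, 3, 6, 4]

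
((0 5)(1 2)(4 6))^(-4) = ()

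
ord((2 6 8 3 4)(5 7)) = 10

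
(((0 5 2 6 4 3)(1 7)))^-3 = (0 6)(1 7)(2 3)(4 5)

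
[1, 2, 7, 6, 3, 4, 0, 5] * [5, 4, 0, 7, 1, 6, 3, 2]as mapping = [0→4, 1→0, 2→2, 3→3, 4→7, 5→1, 6→5, 7→6]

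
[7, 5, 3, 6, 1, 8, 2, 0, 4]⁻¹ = [7, 4, 6, 2, 8, 1, 3, 0, 5]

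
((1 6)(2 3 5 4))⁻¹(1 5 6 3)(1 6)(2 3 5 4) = (1 5 6 4)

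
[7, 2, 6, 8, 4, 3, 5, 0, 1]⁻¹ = [7, 8, 1, 5, 4, 6, 2, 0, 3]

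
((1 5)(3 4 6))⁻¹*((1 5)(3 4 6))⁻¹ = (3 4 6)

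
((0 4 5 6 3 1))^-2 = (0 3 5)(1 6 4)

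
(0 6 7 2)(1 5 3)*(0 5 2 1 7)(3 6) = (0 3 7 1 2 5 6)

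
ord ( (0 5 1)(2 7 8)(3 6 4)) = 3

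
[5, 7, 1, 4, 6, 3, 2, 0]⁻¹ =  [7, 2, 6, 5, 3, 0, 4, 1]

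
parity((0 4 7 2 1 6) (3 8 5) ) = odd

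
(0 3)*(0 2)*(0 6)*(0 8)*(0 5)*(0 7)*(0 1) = (0 3 2 6 8 5 7 1)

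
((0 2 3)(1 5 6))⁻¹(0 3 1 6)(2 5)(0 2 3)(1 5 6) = (0 5 1 2)(3 6)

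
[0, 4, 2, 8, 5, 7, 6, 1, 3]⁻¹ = [0, 7, 2, 8, 1, 4, 6, 5, 3]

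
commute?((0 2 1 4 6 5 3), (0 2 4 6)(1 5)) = no:(0 2 1 4 6 5 3)*(0 2 4 6)(1 5) = (0 4)(1 6)(2 5 3), (0 2 4 6)(1 5)*(0 2 1 4 6 5 3) = (0 1 3)(2 6)(4 5)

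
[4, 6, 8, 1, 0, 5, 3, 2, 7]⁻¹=[4, 3, 7, 6, 0, 5, 1, 8, 2]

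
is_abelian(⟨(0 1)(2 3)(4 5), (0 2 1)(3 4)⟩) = no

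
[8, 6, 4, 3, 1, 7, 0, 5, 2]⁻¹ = [6, 4, 8, 3, 2, 7, 1, 5, 0]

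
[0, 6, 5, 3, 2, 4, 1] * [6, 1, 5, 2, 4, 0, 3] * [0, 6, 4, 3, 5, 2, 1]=[1, 3, 0, 4, 2, 5, 6]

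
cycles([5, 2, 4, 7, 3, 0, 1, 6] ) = (0 5)(1 2 4 3 7 6)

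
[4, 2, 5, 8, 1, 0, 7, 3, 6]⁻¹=[5, 4, 1, 7, 0, 2, 8, 6, 3]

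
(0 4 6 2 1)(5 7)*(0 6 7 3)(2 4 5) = (0 5 3)(1 6 4 7 2)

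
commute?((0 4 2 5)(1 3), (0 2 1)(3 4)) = no:(0 4 2 5)(1 3) * (0 2 1)(3 4) = (0 3)(1 4)(2 5), (0 2 1)(3 4) * (0 4 2 5)(1 3) = (0 5)(1 4)(2 3)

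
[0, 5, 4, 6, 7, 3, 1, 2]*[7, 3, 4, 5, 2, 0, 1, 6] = [7, 0, 2, 1, 6, 5, 3, 4]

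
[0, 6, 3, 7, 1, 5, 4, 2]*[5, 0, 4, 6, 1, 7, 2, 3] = [5, 2, 6, 3, 0, 7, 1, 4]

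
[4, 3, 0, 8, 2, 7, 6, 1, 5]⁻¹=[2, 7, 4, 1, 0, 8, 6, 5, 3]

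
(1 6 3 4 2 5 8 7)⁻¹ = (1 7 8 5 2 4 3 6)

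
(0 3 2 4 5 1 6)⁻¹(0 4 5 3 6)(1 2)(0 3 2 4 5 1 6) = (0 3 5 1 2)(4 6)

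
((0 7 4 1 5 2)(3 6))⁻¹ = (0 2 5 1 4 7)(3 6)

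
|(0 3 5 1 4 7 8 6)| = 8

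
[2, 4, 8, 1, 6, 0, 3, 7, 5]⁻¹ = [5, 3, 0, 6, 1, 8, 4, 7, 2]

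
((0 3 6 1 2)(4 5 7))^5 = (4 7 5)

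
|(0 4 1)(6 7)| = 6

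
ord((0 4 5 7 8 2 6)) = 7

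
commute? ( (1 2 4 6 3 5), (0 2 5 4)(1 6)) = no: (1 2 4 6 3 5)*(0 2 5 4)(1 6) = (0 2)(1 5 6 3 4), (0 2 5 4)(1 6)*(1 2 4 6 3 5) = (0 4)(1 3 5 6 2)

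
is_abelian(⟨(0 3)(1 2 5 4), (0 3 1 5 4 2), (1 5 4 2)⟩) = no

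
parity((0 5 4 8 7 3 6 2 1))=even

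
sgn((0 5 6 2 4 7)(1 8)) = 1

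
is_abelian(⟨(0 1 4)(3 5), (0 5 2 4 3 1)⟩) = no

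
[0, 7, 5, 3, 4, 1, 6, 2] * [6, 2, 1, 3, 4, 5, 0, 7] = [6, 7, 5, 3, 4, 2, 0, 1] 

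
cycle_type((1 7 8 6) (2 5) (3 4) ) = 2^2.4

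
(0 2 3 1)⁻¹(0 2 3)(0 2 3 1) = (1 2 3)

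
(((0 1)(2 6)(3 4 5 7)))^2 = (3 5)(4 7)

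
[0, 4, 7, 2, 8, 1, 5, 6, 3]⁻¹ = [0, 5, 3, 8, 1, 6, 7, 2, 4]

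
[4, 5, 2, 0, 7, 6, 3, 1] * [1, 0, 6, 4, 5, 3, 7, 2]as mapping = [0→5, 1→3, 2→6, 3→1, 4→2, 5→7, 6→4, 7→0]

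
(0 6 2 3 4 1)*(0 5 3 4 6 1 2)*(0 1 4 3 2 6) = (0 4 6 1 5 2 3)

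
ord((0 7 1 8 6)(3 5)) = 10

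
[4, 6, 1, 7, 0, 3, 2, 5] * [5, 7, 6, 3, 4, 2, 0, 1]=[4, 0, 7, 1, 5, 3, 6, 2]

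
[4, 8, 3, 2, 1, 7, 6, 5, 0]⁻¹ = [8, 4, 3, 2, 0, 7, 6, 5, 1]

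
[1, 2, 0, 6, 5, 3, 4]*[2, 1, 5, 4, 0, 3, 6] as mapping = [0→1, 1→5, 2→2, 3→6, 4→3, 5→4, 6→0] 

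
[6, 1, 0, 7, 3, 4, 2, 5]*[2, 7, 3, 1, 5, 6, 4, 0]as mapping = [0→4, 1→7, 2→2, 3→0, 4→1, 5→5, 6→3, 7→6]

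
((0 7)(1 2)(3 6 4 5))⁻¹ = (0 7)(1 2)(3 5 4 6)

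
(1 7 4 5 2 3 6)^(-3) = (1 2 7 3 4 6 5)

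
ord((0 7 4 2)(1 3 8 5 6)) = 20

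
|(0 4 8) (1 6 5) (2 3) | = 6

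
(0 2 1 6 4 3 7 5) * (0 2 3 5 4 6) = (0 3 7 4 5 2 1)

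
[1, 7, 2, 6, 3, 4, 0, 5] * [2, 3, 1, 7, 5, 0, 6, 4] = [3, 4, 1, 6, 7, 5, 2, 0]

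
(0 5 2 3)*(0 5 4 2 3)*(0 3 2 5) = (0 4 5 2 3)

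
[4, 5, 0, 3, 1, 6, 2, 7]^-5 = [4, 5, 0, 3, 1, 6, 2, 7]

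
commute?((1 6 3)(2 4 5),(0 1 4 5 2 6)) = no:(1 6 3)(2 4 5)*(0 1 4 5 2 6) = (0 1)(2 5 6 3 4),(0 1 4 5 2 6)*(1 6 3)(2 4 5) = (0 6)(1 5 4 2 3)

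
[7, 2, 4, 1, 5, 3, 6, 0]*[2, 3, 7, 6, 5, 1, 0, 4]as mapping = [0→4, 1→7, 2→5, 3→3, 4→1, 5→6, 6→0, 7→2]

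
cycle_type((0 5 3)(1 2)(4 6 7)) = 2.3^2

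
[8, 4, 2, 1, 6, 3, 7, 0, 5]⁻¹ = [7, 3, 2, 5, 1, 8, 4, 6, 0]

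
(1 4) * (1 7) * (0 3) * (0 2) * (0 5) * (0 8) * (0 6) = (0 3 2 5 8 6)(1 4 7)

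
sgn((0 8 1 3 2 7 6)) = 1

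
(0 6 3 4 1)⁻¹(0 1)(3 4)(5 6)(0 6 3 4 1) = (0 6)(1 4)(3 5)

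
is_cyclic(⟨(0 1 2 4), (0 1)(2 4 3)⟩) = no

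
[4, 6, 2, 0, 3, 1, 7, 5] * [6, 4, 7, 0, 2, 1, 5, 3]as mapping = [0→2, 1→5, 2→7, 3→6, 4→0, 5→4, 6→3, 7→1]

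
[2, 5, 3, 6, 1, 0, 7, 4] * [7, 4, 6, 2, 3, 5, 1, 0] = [6, 5, 2, 1, 4, 7, 0, 3]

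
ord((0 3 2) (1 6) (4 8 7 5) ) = 12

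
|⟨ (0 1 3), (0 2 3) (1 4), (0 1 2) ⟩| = 120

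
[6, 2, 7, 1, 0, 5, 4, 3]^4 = [6, 1, 2, 3, 0, 5, 4, 7]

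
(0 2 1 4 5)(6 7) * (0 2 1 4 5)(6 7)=(0 1 5 2 4)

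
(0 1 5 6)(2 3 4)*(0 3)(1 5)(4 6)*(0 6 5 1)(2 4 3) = (0 1)(2 6)(3 5)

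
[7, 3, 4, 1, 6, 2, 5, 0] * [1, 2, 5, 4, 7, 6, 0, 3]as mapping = [0→3, 1→4, 2→7, 3→2, 4→0, 5→5, 6→6, 7→1]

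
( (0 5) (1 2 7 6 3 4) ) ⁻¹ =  (0 5) (1 4 3 6 7 2) 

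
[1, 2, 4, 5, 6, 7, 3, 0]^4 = [6, 3, 5, 1, 7, 2, 0, 4]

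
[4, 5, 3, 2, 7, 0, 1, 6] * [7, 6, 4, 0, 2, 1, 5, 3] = [2, 1, 0, 4, 3, 7, 6, 5]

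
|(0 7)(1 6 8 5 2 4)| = 6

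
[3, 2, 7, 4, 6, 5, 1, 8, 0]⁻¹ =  [8, 6, 1, 0, 3, 5, 4, 2, 7]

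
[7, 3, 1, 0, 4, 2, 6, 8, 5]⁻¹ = [3, 2, 5, 1, 4, 8, 6, 0, 7]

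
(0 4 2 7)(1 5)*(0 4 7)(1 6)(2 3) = (0 7 4 3 2)(1 5 6)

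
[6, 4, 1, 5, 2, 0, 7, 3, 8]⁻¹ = [5, 2, 4, 7, 1, 3, 0, 6, 8]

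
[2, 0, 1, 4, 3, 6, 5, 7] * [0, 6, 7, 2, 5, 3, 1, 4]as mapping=[0→7, 1→0, 2→6, 3→5, 4→2, 5→1, 6→3, 7→4]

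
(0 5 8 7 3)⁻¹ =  (0 3 7 8 5)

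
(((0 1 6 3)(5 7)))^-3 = (0 1 6 3)(5 7)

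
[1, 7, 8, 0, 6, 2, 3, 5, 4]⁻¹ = [3, 0, 5, 6, 8, 7, 4, 1, 2]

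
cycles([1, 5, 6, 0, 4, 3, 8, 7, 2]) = (0 1 5 3)(2 6 8)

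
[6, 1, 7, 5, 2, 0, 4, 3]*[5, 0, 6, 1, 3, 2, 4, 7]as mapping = [0→4, 1→0, 2→7, 3→2, 4→6, 5→5, 6→3, 7→1]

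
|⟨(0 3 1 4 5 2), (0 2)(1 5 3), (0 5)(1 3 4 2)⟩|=720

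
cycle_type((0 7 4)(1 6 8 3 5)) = 3.5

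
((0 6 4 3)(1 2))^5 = (0 6 4 3)(1 2)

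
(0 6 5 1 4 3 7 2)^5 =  (0 3 5 2 4 6 7 1)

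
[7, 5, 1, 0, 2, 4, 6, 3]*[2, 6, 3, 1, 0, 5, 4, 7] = [7, 5, 6, 2, 3, 0, 4, 1]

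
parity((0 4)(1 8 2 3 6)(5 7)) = even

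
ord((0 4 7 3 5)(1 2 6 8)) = 20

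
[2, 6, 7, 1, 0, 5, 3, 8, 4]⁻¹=[4, 3, 0, 6, 8, 5, 1, 2, 7]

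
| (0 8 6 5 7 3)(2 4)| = 6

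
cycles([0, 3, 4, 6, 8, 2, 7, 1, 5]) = (1 3 6 7)(2 4 8 5)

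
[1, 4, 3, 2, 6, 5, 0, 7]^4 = [0, 1, 2, 3, 4, 5, 6, 7]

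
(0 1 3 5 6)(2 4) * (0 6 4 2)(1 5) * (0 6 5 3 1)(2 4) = (0 3)(2 4 6 5)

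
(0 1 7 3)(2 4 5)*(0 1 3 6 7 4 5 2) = (0 3 1 4 2 5)(6 7)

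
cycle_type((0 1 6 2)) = 4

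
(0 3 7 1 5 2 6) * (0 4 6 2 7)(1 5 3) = (0 1 3)(4 6)(5 7)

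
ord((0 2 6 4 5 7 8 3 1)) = 9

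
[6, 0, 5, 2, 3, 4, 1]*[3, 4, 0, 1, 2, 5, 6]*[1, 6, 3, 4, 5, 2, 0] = [0, 4, 2, 1, 6, 3, 5]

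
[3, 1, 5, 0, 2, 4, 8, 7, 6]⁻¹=[3, 1, 4, 0, 5, 2, 8, 7, 6]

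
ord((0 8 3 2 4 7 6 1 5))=9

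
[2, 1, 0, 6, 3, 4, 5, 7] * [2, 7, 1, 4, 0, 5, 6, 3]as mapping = [0→1, 1→7, 2→2, 3→6, 4→4, 5→0, 6→5, 7→3]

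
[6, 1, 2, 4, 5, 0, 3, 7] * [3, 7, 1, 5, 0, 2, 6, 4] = [6, 7, 1, 0, 2, 3, 5, 4]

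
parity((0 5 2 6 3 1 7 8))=odd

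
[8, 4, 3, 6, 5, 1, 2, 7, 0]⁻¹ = [8, 5, 6, 2, 1, 4, 3, 7, 0]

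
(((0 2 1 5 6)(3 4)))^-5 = (3 4)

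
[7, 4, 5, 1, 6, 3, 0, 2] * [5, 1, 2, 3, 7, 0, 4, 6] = [6, 7, 0, 1, 4, 3, 5, 2]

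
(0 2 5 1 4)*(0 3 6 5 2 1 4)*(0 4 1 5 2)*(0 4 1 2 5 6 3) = (0 6 5 2 4)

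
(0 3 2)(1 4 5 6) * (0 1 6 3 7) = (0 7)(1 4 5 3 2)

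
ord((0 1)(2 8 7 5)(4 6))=4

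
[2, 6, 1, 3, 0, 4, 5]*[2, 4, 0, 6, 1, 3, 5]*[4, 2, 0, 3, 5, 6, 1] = [4, 6, 5, 1, 0, 2, 3]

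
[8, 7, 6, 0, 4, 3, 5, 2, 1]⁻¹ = [3, 8, 7, 5, 4, 6, 2, 1, 0]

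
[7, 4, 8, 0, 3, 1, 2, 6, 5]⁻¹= [3, 5, 6, 4, 1, 8, 7, 0, 2]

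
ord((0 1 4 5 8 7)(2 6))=6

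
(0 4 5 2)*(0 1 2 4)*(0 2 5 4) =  (0 2 1 5)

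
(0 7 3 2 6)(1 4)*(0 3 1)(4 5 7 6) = (0 6 3 2 4)(1 5 7)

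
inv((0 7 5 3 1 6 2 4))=(0 4 2 6 1 3 5 7)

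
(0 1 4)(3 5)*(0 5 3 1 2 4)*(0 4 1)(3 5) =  (0 2 1 4 3 5)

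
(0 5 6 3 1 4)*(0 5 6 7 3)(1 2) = (0 6)(1 4 5 7 3 2)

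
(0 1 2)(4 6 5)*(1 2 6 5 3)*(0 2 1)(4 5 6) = (0 1 4 6 3)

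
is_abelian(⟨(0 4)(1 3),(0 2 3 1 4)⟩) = no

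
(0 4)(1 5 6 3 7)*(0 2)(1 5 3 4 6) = (0 6 4 2)(1 3 7 5)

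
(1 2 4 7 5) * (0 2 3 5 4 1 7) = (0 2 1 3 5 7 4)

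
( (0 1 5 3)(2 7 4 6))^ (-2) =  (0 5)(1 3)(2 4)(6 7)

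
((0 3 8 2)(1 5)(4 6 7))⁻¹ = (0 2 8 3)(1 5)(4 7 6)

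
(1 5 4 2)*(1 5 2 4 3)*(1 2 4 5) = (1 4 5 3 2)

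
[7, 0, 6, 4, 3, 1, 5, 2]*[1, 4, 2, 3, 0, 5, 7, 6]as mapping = [0→6, 1→1, 2→7, 3→0, 4→3, 5→4, 6→5, 7→2]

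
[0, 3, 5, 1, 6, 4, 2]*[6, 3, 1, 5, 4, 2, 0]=[6, 5, 2, 3, 0, 4, 1]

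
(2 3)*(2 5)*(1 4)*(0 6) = (0 6)(1 4)(2 3 5)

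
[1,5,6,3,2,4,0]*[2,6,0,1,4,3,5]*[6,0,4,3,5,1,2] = [2,3,1,0,6,5,4]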